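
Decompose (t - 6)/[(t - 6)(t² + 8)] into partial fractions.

At t=6: A = (1·6 - 6)/(6² + 8) = 0. B = -A = 0, C = 1 - 6·A = 1
Result: (1)/(t² + 8)


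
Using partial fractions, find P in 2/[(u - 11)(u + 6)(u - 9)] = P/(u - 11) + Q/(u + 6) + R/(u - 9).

Cover-up at u = 11: P = 2/[(11 + 6)(11 - 9)] = 2/[(17)(2)] = 2/34 = 1/17


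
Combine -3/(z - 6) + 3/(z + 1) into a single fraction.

Common denominator (z - 6)(z + 1). Numerator: -3(z + 1) + 3(z - 6) = (-3z - 3) + (3z - 18) = -21
Result: (-21)/[(z - 6)(z + 1)]


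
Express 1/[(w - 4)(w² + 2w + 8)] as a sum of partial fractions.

Cover-up at w = 4: A = 1/(4² + 2·4 + 8) = 1/32. Then B = -A = -1/32, C = -A·(2 + 4) = -3/16
Result: (1/32)/(w - 4) - ((1/32)w + 3/16)/(w² + 2w + 8)


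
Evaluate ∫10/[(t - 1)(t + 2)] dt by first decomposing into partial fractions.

Decompose: 10/[(t - 1)(t + 2)] = (10/3)/(t - 1) - (10/3)/(t + 2). Integrate each term: (10/3) ln|(t - 1)| - (10/3) ln|(t + 2)| + C


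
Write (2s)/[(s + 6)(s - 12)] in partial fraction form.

At s=-6: P = (2·(-6) + 0)/(-6 - 12) = 2/3. At s=12: Q = (2·12 + 0)/(12 + 6) = 4/3
Result: (2/3)/(s + 6) + (4/3)/(s - 12)


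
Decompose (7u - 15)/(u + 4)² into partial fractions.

(7u - 15) = P(u + 4) + Q. At u = -4: Q = 7·(-4) - 15 = -43. Coeff of u: P = 7
Result: 7/(u + 4) - 43/(u + 4)²


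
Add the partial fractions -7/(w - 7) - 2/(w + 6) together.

Common denominator (w - 7)(w + 6). Numerator: -7(w + 6) - 2(w - 7) = (-7w - 42) - (2w - 14) = -9w - 28
Result: (-9w - 28)/[(w - 7)(w + 6)]


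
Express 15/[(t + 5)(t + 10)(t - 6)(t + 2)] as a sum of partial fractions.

Using Heaviside cover-up: (1/11)/(t + 5) - (3/128)/(t + 10) + (15/1408)/(t - 6) - (5/64)/(t + 2)


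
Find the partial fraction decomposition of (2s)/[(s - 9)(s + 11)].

At s=9: P = (2·9 + 0)/(9 + 11) = 9/10. At s=-11: Q = (2·(-11) + 0)/(-11 - 9) = 11/10
Result: (9/10)/(s - 9) + (11/10)/(s + 11)


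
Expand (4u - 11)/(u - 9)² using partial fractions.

(4u - 11) = A(u - 9) + B. At u = 9: B = 4·9 - 11 = 25. Coeff of u: A = 4
Result: 4/(u - 9) + 25/(u - 9)²


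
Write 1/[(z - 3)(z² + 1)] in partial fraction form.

Cover-up at z = 3: α = 1/(3² + 1) = 1/10. Then β = -α = -1/10, γ = -α·(0 + 3) = -3/10
Result: (1/10)/(z - 3) - ((1/10)z + 3/10)/(z² + 1)


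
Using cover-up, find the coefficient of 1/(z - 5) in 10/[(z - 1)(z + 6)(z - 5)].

Cover (z - 5), set z=5: 10/[(5 - 1)(5 + 6)] = 5/22


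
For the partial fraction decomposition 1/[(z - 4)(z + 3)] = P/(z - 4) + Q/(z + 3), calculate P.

Cover-up at z = 4: P = 1/(4 + 3) = 1/7


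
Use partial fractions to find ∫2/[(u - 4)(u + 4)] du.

Decompose: 2/[(u - 4)(u + 4)] = (1/4)/(u - 4) - (1/4)/(u + 4). Integrate each term: (1/4) ln|(u - 4)| - (1/4) ln|(u + 4)| + C


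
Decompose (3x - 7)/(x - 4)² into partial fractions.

(3x - 7) = A(x - 4) + B. At x = 4: B = 3·4 - 7 = 5. Coeff of x: A = 3
Result: 3/(x - 4) + 5/(x - 4)²


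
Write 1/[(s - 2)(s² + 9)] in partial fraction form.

Cover-up at s = 2: P = 1/(2² + 9) = 1/13. Then Q = -P = -1/13, R = -P·(0 + 2) = -2/13
Result: (1/13)/(s - 2) - ((1/13)s + 2/13)/(s² + 9)


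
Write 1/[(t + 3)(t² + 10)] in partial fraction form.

Cover-up at t = -3: P = 1/((-3)² + 10) = 1/19. Then Q = -P = -1/19, R = -P·(0 - 3) = 3/19
Result: (1/19)/(t + 3) - ((1/19)t - 3/19)/(t² + 10)


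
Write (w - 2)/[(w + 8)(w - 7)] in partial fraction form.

At w=-8: A = (1·(-8) - 2)/(-8 - 7) = 2/3. At w=7: B = (1·7 - 2)/(7 + 8) = 1/3
Result: (2/3)/(w + 8) + (1/3)/(w - 7)


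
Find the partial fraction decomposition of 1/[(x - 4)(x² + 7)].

Cover-up at x = 4: α = 1/(4² + 7) = 1/23. Then β = -α = -1/23, γ = -α·(0 + 4) = -4/23
Result: (1/23)/(x - 4) - ((1/23)x + 4/23)/(x² + 7)


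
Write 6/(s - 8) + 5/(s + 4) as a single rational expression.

Common denominator (s - 8)(s + 4). Numerator: 6(s + 4) + 5(s - 8) = (6s + 24) + (5s - 40) = 11s - 16
Result: (11s - 16)/[(s - 8)(s + 4)]


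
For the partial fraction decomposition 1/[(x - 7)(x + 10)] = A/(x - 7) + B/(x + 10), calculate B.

Cover-up at x = -10: B = 1/(-10 - 7) = -1/17


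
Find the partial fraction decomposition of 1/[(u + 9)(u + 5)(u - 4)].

Using cover-up method: α = 1/52, β = -1/36, γ = 1/117
Result: (1/52)/(u + 9) - (1/36)/(u + 5) + (1/117)/(u - 4)


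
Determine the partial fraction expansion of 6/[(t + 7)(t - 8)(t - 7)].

Using cover-up method: P = 1/35, Q = 2/5, R = -3/7
Result: (1/35)/(t + 7) + (2/5)/(t - 8) - (3/7)/(t - 7)


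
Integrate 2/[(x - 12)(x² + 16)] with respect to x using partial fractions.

Cover-up at x=12: P = 2/(12²+16) = 1/80. Coeff matching: Q = -1/80, R = -3/20. Decomposition: (1/80)/(x - 12) - ((1/80)x + 3/20)/(x² + 16). Integrate: linear → ln, quadratic → (1/2)ln + arctan: (1/80) ln|(x - 12)| - (1/160) ln(x² + 16) - (3/80) arctan(x/4) + C


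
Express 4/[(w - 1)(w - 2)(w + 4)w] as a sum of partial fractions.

Using Heaviside cover-up: (-4/5)/(w - 1) + (1/3)/(w - 2) - (1/30)/(w + 4) + (1/2)/w


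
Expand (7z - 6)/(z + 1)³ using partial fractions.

(7z - 6) = P(z + 1)² + Q(z + 1) + R. At z = -1: R = 7·(-1) - 6 = -13. Coefficients: P = 0, Q = 7
Result: 7/(z + 1)² - 13/(z + 1)³


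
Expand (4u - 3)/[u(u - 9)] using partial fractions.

At u=0: P = (4·0 - 3)/(0 - 9) = 1/3. At u=9: Q = (4·9 - 3)/(9 - 0) = 11/3
Result: (1/3)/u + (11/3)/(u - 9)


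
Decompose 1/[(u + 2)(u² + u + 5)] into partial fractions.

Cover-up at u = -2: P = 1/((-2)² + 1·(-2) + 5) = 1/7. Then Q = -P = -1/7, R = -P·(1 - 2) = 1/7
Result: (1/7)/(u + 2) - ((1/7)u - 1/7)/(u² + u + 5)


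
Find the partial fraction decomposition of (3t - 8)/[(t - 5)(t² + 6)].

At t=5: α = (3·5 - 8)/(5² + 6) = 7/31. β = -α = -7/31, γ = 3 - 5·α = 58/31
Result: (7/31)/(t - 5) - ((7/31)t - 58/31)/(t² + 6)


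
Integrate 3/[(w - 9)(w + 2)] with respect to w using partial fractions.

Decompose: 3/[(w - 9)(w + 2)] = (3/11)/(w - 9) - (3/11)/(w + 2). Integrate each term: (3/11) ln|(w - 9)| - (3/11) ln|(w + 2)| + C


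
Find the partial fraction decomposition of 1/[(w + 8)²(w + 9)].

Cover-up at w=-9: R = 1/(-9 + 8)² = 1. Cover-up at w=-8: Q = 1/(-8 + 9) = 1. Comparing w² coeff: P = -R = -1
Result: -1/(w + 8) + 1/(w + 8)² + 1/(w + 9)


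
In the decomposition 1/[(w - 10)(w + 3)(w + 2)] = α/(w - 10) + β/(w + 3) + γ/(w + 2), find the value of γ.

Cover-up at w = -2: γ = 1/[(-2 - 10)(-2 + 3)] = 1/[(-12)(1)] = -1/12


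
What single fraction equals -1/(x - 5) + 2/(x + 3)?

Common denominator (x - 5)(x + 3). Numerator: -1(x + 3) + 2(x - 5) = (-x - 3) + (2x - 10) = x - 13
Result: (x - 13)/[(x - 5)(x + 3)]


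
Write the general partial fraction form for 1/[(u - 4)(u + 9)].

Distinct linear factors: α/(u - 4) + β/(u + 9)


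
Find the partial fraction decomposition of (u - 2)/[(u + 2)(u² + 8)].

At u=-2: α = (1·(-2) - 2)/((-2)² + 8) = -1/3. β = -α = 1/3, γ = 1 - (-2)·α = 1/3
Result: (-1/3)/(u + 2) + ((1/3)u + 1/3)/(u² + 8)


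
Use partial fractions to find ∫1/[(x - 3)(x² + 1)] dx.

Cover-up at x=3: A = 1/(3²+1) = 1/10. Coeff matching: B = -1/10, C = -3/10. Decomposition: (1/10)/(x - 3) - ((1/10)x + 3/10)/(x² + 1). Integrate: linear → ln, quadratic → (1/2)ln + arctan: (1/10) ln|(x - 3)| - (1/20) ln(x² + 1) - (3/10) arctan(x) + C


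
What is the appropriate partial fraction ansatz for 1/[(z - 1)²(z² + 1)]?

Repeated linear + quadratic: α/(z - 1) + β/(z - 1)² + (γz + δ)/(z² + 1)


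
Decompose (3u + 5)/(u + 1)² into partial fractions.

(3u + 5) = α(u + 1) + β. At u = -1: β = 3·(-1) + 5 = 2. Coeff of u: α = 3
Result: 3/(u + 1) + 2/(u + 1)²


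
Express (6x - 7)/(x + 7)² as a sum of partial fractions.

(6x - 7) = A(x + 7) + B. At x = -7: B = 6·(-7) - 7 = -49. Coeff of x: A = 6
Result: 6/(x + 7) - 49/(x + 7)²


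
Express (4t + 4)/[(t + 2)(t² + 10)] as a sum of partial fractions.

At t=-2: α = (4·(-2) + 4)/((-2)² + 10) = -2/7. β = -α = 2/7, γ = 4 - (-2)·α = 24/7
Result: (-2/7)/(t + 2) + ((2/7)t + 24/7)/(t² + 10)


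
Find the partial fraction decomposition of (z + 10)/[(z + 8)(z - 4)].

At z=-8: P = (1·(-8) + 10)/(-8 - 4) = -1/6. At z=4: Q = (1·4 + 10)/(4 + 8) = 7/6
Result: (-1/6)/(z + 8) + (7/6)/(z - 4)


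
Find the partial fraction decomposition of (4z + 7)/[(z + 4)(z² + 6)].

At z=-4: A = (4·(-4) + 7)/((-4)² + 6) = -9/22. B = -A = 9/22, C = 4 - (-4)·A = 26/11
Result: (-9/22)/(z + 4) + ((9/22)z + 26/11)/(z² + 6)


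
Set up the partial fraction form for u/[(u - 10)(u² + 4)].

Linear + irreducible quadratic: A/(u - 10) + (Bu + C)/(u² + 4)


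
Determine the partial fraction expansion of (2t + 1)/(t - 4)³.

(2t + 1) = α(t - 4)² + β(t - 4) + γ. At t = 4: γ = 2·4 + 1 = 9. Coefficients: α = 0, β = 2
Result: 2/(t - 4)² + 9/(t - 4)³


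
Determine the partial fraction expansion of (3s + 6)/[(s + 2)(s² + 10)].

At s=-2: α = (3·(-2) + 6)/((-2)² + 10) = 0. β = -α = 0, γ = 3 - (-2)·α = 3
Result: (3)/(s² + 10)


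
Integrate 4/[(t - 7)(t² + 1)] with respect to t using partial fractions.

Cover-up at t=7: A = 4/(7²+1) = 2/25. Coeff matching: B = -2/25, C = -14/25. Decomposition: (2/25)/(t - 7) - ((2/25)t + 14/25)/(t² + 1). Integrate: linear → ln, quadratic → (1/2)ln + arctan: (2/25) ln|(t - 7)| - (1/25) ln(t² + 1) - (14/25) arctan(t) + C


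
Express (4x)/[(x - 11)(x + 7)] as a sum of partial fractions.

At x=11: P = (4·11 + 0)/(11 + 7) = 22/9. At x=-7: Q = (4·(-7) + 0)/(-7 - 11) = 14/9
Result: (22/9)/(x - 11) + (14/9)/(x + 7)


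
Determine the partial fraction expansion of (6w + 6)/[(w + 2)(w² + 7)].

At w=-2: P = (6·(-2) + 6)/((-2)² + 7) = -6/11. Q = -P = 6/11, R = 6 - (-2)·P = 54/11
Result: (-6/11)/(w + 2) + ((6/11)w + 54/11)/(w² + 7)


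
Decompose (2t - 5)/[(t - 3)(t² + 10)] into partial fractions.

At t=3: A = (2·3 - 5)/(3² + 10) = 1/19. B = -A = -1/19, C = 2 - 3·A = 35/19
Result: (1/19)/(t - 3) - ((1/19)t - 35/19)/(t² + 10)


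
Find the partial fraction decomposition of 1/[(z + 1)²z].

Cover-up at z=0: R = 1/(0 + 1)² = 1. Cover-up at z=-1: Q = 1/(-1 - 0) = -1. Comparing z² coeff: P = -R = -1
Result: -1/(z + 1) - 1/(z + 1)² + 1/z


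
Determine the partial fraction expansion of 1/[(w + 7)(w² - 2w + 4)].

Cover-up at w = -7: A = 1/((-7)² - 2·(-7) + 4) = 1/67. Then B = -A = -1/67, C = -A·(-2 - 7) = 9/67
Result: (1/67)/(w + 7) - ((1/67)w - 9/67)/(w² - 2w + 4)


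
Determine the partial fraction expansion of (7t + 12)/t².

(7t + 12) = At + B. At t = 0: B = 7·0 + 12 = 12. Coeff of t: A = 7
Result: 7/t + 12/t²


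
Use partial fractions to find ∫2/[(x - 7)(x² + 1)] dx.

Cover-up at x=7: A = 2/(7²+1) = 1/25. Coeff matching: B = -1/25, C = -7/25. Decomposition: (1/25)/(x - 7) - ((1/25)x + 7/25)/(x² + 1). Integrate: linear → ln, quadratic → (1/2)ln + arctan: (1/25) ln|(x - 7)| - (1/50) ln(x² + 1) - (7/25) arctan(x) + C


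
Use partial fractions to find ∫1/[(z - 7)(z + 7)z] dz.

Cover-up: α = 1/98, β = 1/98, γ = -1/49. Decomposition: (1/98)/(z - 7) + (1/98)/(z + 7) - (1/49)/z. Integrate each term: (1/98) ln|(z - 7)| + (1/98) ln|(z + 7)| - (1/49) ln|z| + C


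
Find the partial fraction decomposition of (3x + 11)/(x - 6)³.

(3x + 11) = α(x - 6)² + β(x - 6) + γ. At x = 6: γ = 3·6 + 11 = 29. Coefficients: α = 0, β = 3
Result: 3/(x - 6)² + 29/(x - 6)³


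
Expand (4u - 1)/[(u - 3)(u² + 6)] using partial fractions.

At u=3: P = (4·3 - 1)/(3² + 6) = 11/15. Q = -P = -11/15, R = 4 - 3·P = 9/5
Result: (11/15)/(u - 3) - ((11/15)u - 9/5)/(u² + 6)


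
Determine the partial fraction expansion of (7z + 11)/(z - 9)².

(7z + 11) = α(z - 9) + β. At z = 9: β = 7·9 + 11 = 74. Coeff of z: α = 7
Result: 7/(z - 9) + 74/(z - 9)²


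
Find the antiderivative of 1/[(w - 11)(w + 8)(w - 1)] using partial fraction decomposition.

Cover-up: A = 1/190, B = 1/171, C = -1/90. Decomposition: (1/190)/(w - 11) + (1/171)/(w + 8) - (1/90)/(w - 1). Integrate each term: (1/190) ln|(w - 11)| + (1/171) ln|(w + 8)| - (1/90) ln|(w - 1)| + C


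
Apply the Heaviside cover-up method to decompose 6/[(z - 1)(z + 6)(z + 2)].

Cover (z - 1), z=1: A = 6/[(1 + 6)(1 + 2)] = 2/7. Cover (z + 6), z=-6: B = 6/[(-6 - 1)(-6 + 2)] = 3/14. Cover (z + 2), z=-2: C = 6/[(-2 - 1)(-2 + 6)] = -1/2.
Result: (2/7)/(z - 1) + (3/14)/(z + 6) - (1/2)/(z + 2)


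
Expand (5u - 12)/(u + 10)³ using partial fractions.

(5u - 12) = α(u + 10)² + β(u + 10) + γ. At u = -10: γ = 5·(-10) - 12 = -62. Coefficients: α = 0, β = 5
Result: 5/(u + 10)² - 62/(u + 10)³


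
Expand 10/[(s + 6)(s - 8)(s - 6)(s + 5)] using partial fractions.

Using Heaviside cover-up: (-5/84)/(s + 6) + (5/182)/(s - 8) - (5/132)/(s - 6) + (10/143)/(s + 5)


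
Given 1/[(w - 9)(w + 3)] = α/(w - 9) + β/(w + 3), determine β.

Cover-up at w = -3: β = 1/(-3 - 9) = -1/12


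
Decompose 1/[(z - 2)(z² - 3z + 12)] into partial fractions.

Cover-up at z = 2: P = 1/(2² - 3·2 + 12) = 1/10. Then Q = -P = -1/10, R = -P·(-3 + 2) = 1/10
Result: (1/10)/(z - 2) - ((1/10)z - 1/10)/(z² - 3z + 12)


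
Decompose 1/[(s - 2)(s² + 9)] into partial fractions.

Cover-up at s = 2: α = 1/(2² + 9) = 1/13. Then β = -α = -1/13, γ = -α·(0 + 2) = -2/13
Result: (1/13)/(s - 2) - ((1/13)s + 2/13)/(s² + 9)


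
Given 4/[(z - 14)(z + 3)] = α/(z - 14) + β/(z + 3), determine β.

Cover-up at z = -3: β = 4/(-3 - 14) = -4/17


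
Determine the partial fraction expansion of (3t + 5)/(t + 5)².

(3t + 5) = A(t + 5) + B. At t = -5: B = 3·(-5) + 5 = -10. Coeff of t: A = 3
Result: 3/(t + 5) - 10/(t + 5)²


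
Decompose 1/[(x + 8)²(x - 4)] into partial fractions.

Cover-up at x=4: γ = 1/(4 + 8)² = 1/144. Cover-up at x=-8: β = 1/(-8 - 4) = -1/12. Comparing x² coeff: α = -γ = -1/144
Result: (-1/144)/(x + 8) - (1/12)/(x + 8)² + (1/144)/(x - 4)


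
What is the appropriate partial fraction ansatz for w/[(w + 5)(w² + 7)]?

Linear + irreducible quadratic: P/(w + 5) + (Qw + R)/(w² + 7)


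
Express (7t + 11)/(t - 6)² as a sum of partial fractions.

(7t + 11) = P(t - 6) + Q. At t = 6: Q = 7·6 + 11 = 53. Coeff of t: P = 7
Result: 7/(t - 6) + 53/(t - 6)²


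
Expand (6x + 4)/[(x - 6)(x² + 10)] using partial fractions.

At x=6: P = (6·6 + 4)/(6² + 10) = 20/23. Q = -P = -20/23, R = 6 - 6·P = 18/23
Result: (20/23)/(x - 6) - ((20/23)x - 18/23)/(x² + 10)


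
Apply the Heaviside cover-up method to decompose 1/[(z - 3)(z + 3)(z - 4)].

Cover (z - 3), z=3: P = 1/[(3 + 3)(3 - 4)] = -1/6. Cover (z + 3), z=-3: Q = 1/[(-3 - 3)(-3 - 4)] = 1/42. Cover (z - 4), z=4: R = 1/[(4 - 3)(4 + 3)] = 1/7.
Result: (-1/6)/(z - 3) + (1/42)/(z + 3) + (1/7)/(z - 4)


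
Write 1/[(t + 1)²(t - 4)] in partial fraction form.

Cover-up at t=4: R = 1/(4 + 1)² = 1/25. Cover-up at t=-1: Q = 1/(-1 - 4) = -1/5. Comparing t² coeff: P = -R = -1/25
Result: (-1/25)/(t + 1) - (1/5)/(t + 1)² + (1/25)/(t - 4)


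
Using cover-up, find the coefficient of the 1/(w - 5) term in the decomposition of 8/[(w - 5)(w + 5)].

Cover (w - 5), set w=5: 8/((w + 5) at w=5) = 8/(10) = 4/5


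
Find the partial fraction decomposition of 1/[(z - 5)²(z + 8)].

Cover-up at z=-8: γ = 1/(-8 - 5)² = 1/169. Cover-up at z=5: β = 1/(5 + 8) = 1/13. Comparing z² coeff: α = -γ = -1/169
Result: (-1/169)/(z - 5) + (1/13)/(z - 5)² + (1/169)/(z + 8)


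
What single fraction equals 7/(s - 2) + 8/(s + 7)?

Common denominator (s - 2)(s + 7). Numerator: 7(s + 7) + 8(s - 2) = (7s + 49) + (8s - 16) = 15s + 33
Result: (15s + 33)/[(s - 2)(s + 7)]


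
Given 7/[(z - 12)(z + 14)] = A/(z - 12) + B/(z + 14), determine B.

Cover-up at z = -14: B = 7/(-14 - 12) = -7/26


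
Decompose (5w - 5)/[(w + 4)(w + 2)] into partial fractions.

At w=-4: A = (5·(-4) - 5)/(-4 + 2) = 25/2. At w=-2: B = (5·(-2) - 5)/(-2 + 4) = -15/2
Result: (25/2)/(w + 4) - (15/2)/(w + 2)


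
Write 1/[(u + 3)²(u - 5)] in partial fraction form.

Cover-up at u=5: γ = 1/(5 + 3)² = 1/64. Cover-up at u=-3: β = 1/(-3 - 5) = -1/8. Comparing u² coeff: α = -γ = -1/64
Result: (-1/64)/(u + 3) - (1/8)/(u + 3)² + (1/64)/(u - 5)


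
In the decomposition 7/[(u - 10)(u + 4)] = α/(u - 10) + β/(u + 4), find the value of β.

Cover-up at u = -4: β = 7/(-4 - 10) = -7/14 = -1/2


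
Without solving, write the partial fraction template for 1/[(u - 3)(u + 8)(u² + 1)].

Two linear + quadratic: α/(u - 3) + β/(u + 8) + (γu + δ)/(u² + 1)


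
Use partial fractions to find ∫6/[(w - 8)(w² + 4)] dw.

Cover-up at w=8: P = 6/(8²+4) = 3/34. Coeff matching: Q = -3/34, R = -12/17. Decomposition: (3/34)/(w - 8) - ((3/34)w + 12/17)/(w² + 4). Integrate: linear → ln, quadratic → (1/2)ln + arctan: (3/34) ln|(w - 8)| - (3/68) ln(w² + 4) - (6/17) arctan(w/2) + C


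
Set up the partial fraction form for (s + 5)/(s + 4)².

Repeated linear factor: A/(s + 4) + B/(s + 4)²


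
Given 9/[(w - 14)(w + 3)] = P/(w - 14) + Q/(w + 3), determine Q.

Cover-up at w = -3: Q = 9/(-3 - 14) = -9/17


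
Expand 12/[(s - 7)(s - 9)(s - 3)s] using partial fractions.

Using Heaviside cover-up: (-3/14)/(s - 7) + (1/9)/(s - 9) + (1/6)/(s - 3) - (4/63)/s


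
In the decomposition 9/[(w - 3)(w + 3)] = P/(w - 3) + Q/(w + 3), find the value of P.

Cover-up at w = 3: P = 9/(3 + 3) = 9/6 = 3/2


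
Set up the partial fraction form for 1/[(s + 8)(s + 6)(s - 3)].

Three distinct linear factors: A/(s + 8) + B/(s + 6) + C/(s - 3)


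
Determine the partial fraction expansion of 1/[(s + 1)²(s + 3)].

Cover-up at s=-3: γ = 1/(-3 + 1)² = 1/4. Cover-up at s=-1: β = 1/(-1 + 3) = 1/2. Comparing s² coeff: α = -γ = -1/4
Result: (-1/4)/(s + 1) + (1/2)/(s + 1)² + (1/4)/(s + 3)


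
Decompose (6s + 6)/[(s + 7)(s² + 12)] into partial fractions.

At s=-7: α = (6·(-7) + 6)/((-7)² + 12) = -36/61. β = -α = 36/61, γ = 6 - (-7)·α = 114/61
Result: (-36/61)/(s + 7) + ((36/61)s + 114/61)/(s² + 12)


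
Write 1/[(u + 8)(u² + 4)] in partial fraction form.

Cover-up at u = -8: P = 1/((-8)² + 4) = 1/68. Then Q = -P = -1/68, R = -P·(0 - 8) = 2/17
Result: (1/68)/(u + 8) - ((1/68)u - 2/17)/(u² + 4)


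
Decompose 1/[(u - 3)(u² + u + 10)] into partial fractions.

Cover-up at u = 3: P = 1/(3² + 1·3 + 10) = 1/22. Then Q = -P = -1/22, R = -P·(1 + 3) = -2/11
Result: (1/22)/(u - 3) - ((1/22)u + 2/11)/(u² + u + 10)


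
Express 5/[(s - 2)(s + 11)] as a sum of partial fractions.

5/(s - 2)(s + 11) = P/(s - 2) + Q/(s + 11). P = 5/(2 + 11) = 5/13, Q = 5/(-11 - 2) = -5/13
Result: (5/13)/(s - 2) - (5/13)/(s + 11)


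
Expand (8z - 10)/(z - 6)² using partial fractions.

(8z - 10) = A(z - 6) + B. At z = 6: B = 8·6 - 10 = 38. Coeff of z: A = 8
Result: 8/(z - 6) + 38/(z - 6)²


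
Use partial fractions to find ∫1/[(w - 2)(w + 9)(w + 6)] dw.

Cover-up: P = 1/88, Q = 1/33, R = -1/24. Decomposition: (1/88)/(w - 2) + (1/33)/(w + 9) - (1/24)/(w + 6). Integrate each term: (1/88) ln|(w - 2)| + (1/33) ln|(w + 9)| - (1/24) ln|(w + 6)| + C


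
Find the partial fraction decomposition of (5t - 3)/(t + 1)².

(5t - 3) = A(t + 1) + B. At t = -1: B = 5·(-1) - 3 = -8. Coeff of t: A = 5
Result: 5/(t + 1) - 8/(t + 1)²


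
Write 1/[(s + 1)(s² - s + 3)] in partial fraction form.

Cover-up at s = -1: A = 1/((-1)² - 1·(-1) + 3) = 1/5. Then B = -A = -1/5, C = -A·(-1 - 1) = 2/5
Result: (1/5)/(s + 1) - ((1/5)s - 2/5)/(s² - s + 3)


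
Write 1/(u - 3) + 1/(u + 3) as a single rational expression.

Common denominator (u - 3)(u + 3). Numerator: 1(u + 3) + 1(u - 3) = (u + 3) + (u - 3) = 2u
Result: (2u)/[(u - 3)(u + 3)]


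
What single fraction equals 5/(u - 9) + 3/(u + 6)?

Common denominator (u - 9)(u + 6). Numerator: 5(u + 6) + 3(u - 9) = (5u + 30) + (3u - 27) = 8u + 3
Result: (8u + 3)/[(u - 9)(u + 6)]


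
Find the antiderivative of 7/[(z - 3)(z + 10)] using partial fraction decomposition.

Decompose: 7/[(z - 3)(z + 10)] = (7/13)/(z - 3) - (7/13)/(z + 10). Integrate each term: (7/13) ln|(z - 3)| - (7/13) ln|(z + 10)| + C


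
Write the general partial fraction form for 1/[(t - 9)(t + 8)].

Distinct linear factors: A/(t - 9) + B/(t + 8)


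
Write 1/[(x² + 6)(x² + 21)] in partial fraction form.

Coefficient matching gives P = R = 0, Q = 1/(21-6) = 1/15, S = -Q = -1/15
Result: (1/15)/(x² + 6) - (1/15)/(x² + 21)


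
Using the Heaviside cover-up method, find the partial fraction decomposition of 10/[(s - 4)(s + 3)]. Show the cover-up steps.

Cover (s - 4): set s=4, get A = 10/(4 + 3) = 10/7. Cover (s + 3): set s=-3, get B = 10/(-3 - 4) = -10/7.
Result: (10/7)/(s - 4) - (10/7)/(s + 3)


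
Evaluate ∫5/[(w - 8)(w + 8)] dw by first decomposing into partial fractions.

Decompose: 5/[(w - 8)(w + 8)] = (5/16)/(w - 8) - (5/16)/(w + 8). Integrate each term: (5/16) ln|(w - 8)| - (5/16) ln|(w + 8)| + C


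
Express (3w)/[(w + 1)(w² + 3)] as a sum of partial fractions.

At w=-1: α = (3·(-1) + 0)/((-1)² + 3) = -3/4. β = -α = 3/4, γ = 3 - (-1)·α = 9/4
Result: (-3/4)/(w + 1) + ((3/4)w + 9/4)/(w² + 3)


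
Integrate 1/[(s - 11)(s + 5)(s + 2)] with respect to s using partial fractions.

Cover-up: P = 1/208, Q = 1/48, R = -1/39. Decomposition: (1/208)/(s - 11) + (1/48)/(s + 5) - (1/39)/(s + 2). Integrate each term: (1/208) ln|(s - 11)| + (1/48) ln|(s + 5)| - (1/39) ln|(s + 2)| + C


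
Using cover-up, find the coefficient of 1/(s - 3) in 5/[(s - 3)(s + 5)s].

Cover (s - 3), set s=3: 5/[(3 + 5)(3 - 0)] = 5/24


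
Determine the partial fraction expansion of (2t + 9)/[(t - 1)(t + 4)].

At t=1: P = (2·1 + 9)/(1 + 4) = 11/5. At t=-4: Q = (2·(-4) + 9)/(-4 - 1) = -1/5
Result: (11/5)/(t - 1) - (1/5)/(t + 4)


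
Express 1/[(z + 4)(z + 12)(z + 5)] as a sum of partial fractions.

Using cover-up method: A = 1/8, B = 1/56, C = -1/7
Result: (1/8)/(z + 4) + (1/56)/(z + 12) - (1/7)/(z + 5)


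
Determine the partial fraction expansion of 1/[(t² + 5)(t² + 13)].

Coefficient matching gives P = R = 0, Q = 1/(13-5) = 1/8, S = -Q = -1/8
Result: (1/8)/(t² + 5) - (1/8)/(t² + 13)


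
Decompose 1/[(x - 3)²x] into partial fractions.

Cover-up at x=0: C = 1/(0 - 3)² = 1/9. Cover-up at x=3: B = 1/(3 - 0) = 1/3. Comparing x² coeff: A = -C = -1/9
Result: (-1/9)/(x - 3) + (1/3)/(x - 3)² + (1/9)/x


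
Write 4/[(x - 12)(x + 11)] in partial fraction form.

4/(x - 12)(x + 11) = A/(x - 12) + B/(x + 11). A = 4/(12 + 11) = 4/23, B = 4/(-11 - 12) = -4/23
Result: (4/23)/(x - 12) - (4/23)/(x + 11)


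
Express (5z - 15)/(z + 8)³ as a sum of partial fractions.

(5z - 15) = α(z + 8)² + β(z + 8) + γ. At z = -8: γ = 5·(-8) - 15 = -55. Coefficients: α = 0, β = 5
Result: 5/(z + 8)² - 55/(z + 8)³


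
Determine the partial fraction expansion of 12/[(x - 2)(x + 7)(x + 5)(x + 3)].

Using Heaviside cover-up: (4/105)/(x - 2) - (1/6)/(x + 7) + (3/7)/(x + 5) - (3/10)/(x + 3)


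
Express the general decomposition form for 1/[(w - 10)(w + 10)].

Distinct linear factors: α/(w - 10) + β/(w + 10)


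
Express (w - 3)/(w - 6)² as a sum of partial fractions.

(w - 3) = A(w - 6) + B. At w = 6: B = 1·6 - 3 = 3. Coeff of w: A = 1
Result: 1/(w - 6) + 3/(w - 6)²


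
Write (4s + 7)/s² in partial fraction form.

(4s + 7) = Ps + Q. At s = 0: Q = 4·0 + 7 = 7. Coeff of s: P = 4
Result: 4/s + 7/s²


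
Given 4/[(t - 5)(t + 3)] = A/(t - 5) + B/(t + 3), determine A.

Cover-up at t = 5: A = 4/(5 + 3) = 4/8 = 1/2


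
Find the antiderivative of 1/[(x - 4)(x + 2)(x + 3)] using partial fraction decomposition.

Cover-up: P = 1/42, Q = -1/6, R = 1/7. Decomposition: (1/42)/(x - 4) - (1/6)/(x + 2) + (1/7)/(x + 3). Integrate each term: (1/42) ln|(x - 4)| - (1/6) ln|(x + 2)| + (1/7) ln|(x + 3)| + C


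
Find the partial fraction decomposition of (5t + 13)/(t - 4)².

(5t + 13) = A(t - 4) + B. At t = 4: B = 5·4 + 13 = 33. Coeff of t: A = 5
Result: 5/(t - 4) + 33/(t - 4)²


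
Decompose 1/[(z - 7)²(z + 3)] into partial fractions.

Cover-up at z=-3: R = 1/(-3 - 7)² = 1/100. Cover-up at z=7: Q = 1/(7 + 3) = 1/10. Comparing z² coeff: P = -R = -1/100
Result: (-1/100)/(z - 7) + (1/10)/(z - 7)² + (1/100)/(z + 3)


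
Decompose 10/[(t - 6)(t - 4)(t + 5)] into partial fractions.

Using cover-up method: α = 5/11, β = -5/9, γ = 10/99
Result: (5/11)/(t - 6) - (5/9)/(t - 4) + (10/99)/(t + 5)


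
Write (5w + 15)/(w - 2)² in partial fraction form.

(5w + 15) = α(w - 2) + β. At w = 2: β = 5·2 + 15 = 25. Coeff of w: α = 5
Result: 5/(w - 2) + 25/(w - 2)²


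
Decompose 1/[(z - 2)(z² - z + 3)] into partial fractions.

Cover-up at z = 2: A = 1/(2² - 1·2 + 3) = 1/5. Then B = -A = -1/5, C = -A·(-1 + 2) = -1/5
Result: (1/5)/(z - 2) - ((1/5)z + 1/5)/(z² - z + 3)


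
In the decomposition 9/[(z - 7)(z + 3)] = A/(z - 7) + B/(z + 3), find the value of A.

Cover-up at z = 7: A = 9/(7 + 3) = 9/10


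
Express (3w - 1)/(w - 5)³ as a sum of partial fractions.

(3w - 1) = α(w - 5)² + β(w - 5) + γ. At w = 5: γ = 3·5 - 1 = 14. Coefficients: α = 0, β = 3
Result: 3/(w - 5)² + 14/(w - 5)³


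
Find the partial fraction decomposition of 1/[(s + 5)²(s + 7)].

Cover-up at s=-7: C = 1/(-7 + 5)² = 1/4. Cover-up at s=-5: B = 1/(-5 + 7) = 1/2. Comparing s² coeff: A = -C = -1/4
Result: (-1/4)/(s + 5) + (1/2)/(s + 5)² + (1/4)/(s + 7)


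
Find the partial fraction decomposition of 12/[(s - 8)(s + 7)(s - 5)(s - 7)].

Using Heaviside cover-up: (4/15)/(s - 8) - (1/210)/(s + 7) + (1/6)/(s - 5) - (3/7)/(s - 7)


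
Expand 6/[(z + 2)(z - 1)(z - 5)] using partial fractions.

Using cover-up method: P = 2/7, Q = -1/2, R = 3/14
Result: (2/7)/(z + 2) - (1/2)/(z - 1) + (3/14)/(z - 5)


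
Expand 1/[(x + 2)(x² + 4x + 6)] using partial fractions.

Cover-up at x = -2: α = 1/((-2)² + 4·(-2) + 6) = 1/2. Then β = -α = -1/2, γ = -α·(4 - 2) = -1
Result: (1/2)/(x + 2) - ((1/2)x + 1)/(x² + 4x + 6)


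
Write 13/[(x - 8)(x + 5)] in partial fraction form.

13/(x - 8)(x + 5) = A/(x - 8) + B/(x + 5). A = 13/(8 + 5) = 1, B = 13/(-5 - 8) = -1
Result: 1/(x - 8) - 1/(x + 5)


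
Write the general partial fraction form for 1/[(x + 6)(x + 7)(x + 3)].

Three distinct linear factors: P/(x + 6) + Q/(x + 7) + R/(x + 3)


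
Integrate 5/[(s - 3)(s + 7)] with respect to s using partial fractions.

Decompose: 5/[(s - 3)(s + 7)] = (1/2)/(s - 3) - (1/2)/(s + 7). Integrate each term: (1/2) ln|(s - 3)| - (1/2) ln|(s + 7)| + C


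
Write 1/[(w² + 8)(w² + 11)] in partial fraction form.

Coefficient matching gives P = R = 0, Q = 1/(11-8) = 1/3, S = -Q = -1/3
Result: (1/3)/(w² + 8) - (1/3)/(w² + 11)


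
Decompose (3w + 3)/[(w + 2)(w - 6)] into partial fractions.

At w=-2: α = (3·(-2) + 3)/(-2 - 6) = 3/8. At w=6: β = (3·6 + 3)/(6 + 2) = 21/8
Result: (3/8)/(w + 2) + (21/8)/(w - 6)


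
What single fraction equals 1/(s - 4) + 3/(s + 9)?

Common denominator (s - 4)(s + 9). Numerator: 1(s + 9) + 3(s - 4) = (s + 9) + (3s - 12) = 4s - 3
Result: (4s - 3)/[(s - 4)(s + 9)]


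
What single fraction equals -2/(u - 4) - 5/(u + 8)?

Common denominator (u - 4)(u + 8). Numerator: -2(u + 8) - 5(u - 4) = (-2u - 16) - (5u - 20) = -7u + 4
Result: (-7u + 4)/[(u - 4)(u + 8)]


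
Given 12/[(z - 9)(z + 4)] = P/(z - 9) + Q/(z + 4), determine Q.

Cover-up at z = -4: Q = 12/(-4 - 9) = -12/13


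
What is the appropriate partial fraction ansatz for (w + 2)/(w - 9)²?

Repeated linear factor: A/(w - 9) + B/(w - 9)²


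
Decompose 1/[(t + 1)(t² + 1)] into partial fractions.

Cover-up at t = -1: P = 1/((-1)² + 1) = 1/2. Then Q = -P = -1/2, R = -P·(0 - 1) = 1/2
Result: (1/2)/(t + 1) - ((1/2)t - 1/2)/(t² + 1)


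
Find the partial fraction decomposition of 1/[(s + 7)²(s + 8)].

Cover-up at s=-8: R = 1/(-8 + 7)² = 1. Cover-up at s=-7: Q = 1/(-7 + 8) = 1. Comparing s² coeff: P = -R = -1
Result: -1/(s + 7) + 1/(s + 7)² + 1/(s + 8)


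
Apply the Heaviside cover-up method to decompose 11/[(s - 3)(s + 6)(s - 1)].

Cover (s - 3), s=3: α = 11/[(3 + 6)(3 - 1)] = 11/18. Cover (s + 6), s=-6: β = 11/[(-6 - 3)(-6 - 1)] = 11/63. Cover (s - 1), s=1: γ = 11/[(1 - 3)(1 + 6)] = -11/14.
Result: (11/18)/(s - 3) + (11/63)/(s + 6) - (11/14)/(s - 1)


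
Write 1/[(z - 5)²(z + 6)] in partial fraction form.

Cover-up at z=-6: γ = 1/(-6 - 5)² = 1/121. Cover-up at z=5: β = 1/(5 + 6) = 1/11. Comparing z² coeff: α = -γ = -1/121
Result: (-1/121)/(z - 5) + (1/11)/(z - 5)² + (1/121)/(z + 6)


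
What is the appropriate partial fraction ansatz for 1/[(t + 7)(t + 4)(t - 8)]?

Three distinct linear factors: P/(t + 7) + Q/(t + 4) + R/(t - 8)


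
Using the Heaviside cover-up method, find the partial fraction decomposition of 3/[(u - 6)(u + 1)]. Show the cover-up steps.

Cover (u - 6): set u=6, get A = 3/(6 + 1) = 3/7. Cover (u + 1): set u=-1, get B = 3/(-1 - 6) = -3/7.
Result: (3/7)/(u - 6) - (3/7)/(u + 1)


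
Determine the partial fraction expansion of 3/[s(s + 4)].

3/s(s + 4) = P/s + Q/(s + 4). P = 3/(0 + 4) = 3/4, Q = 3/(-4 - 0) = -3/4
Result: (3/4)/s - (3/4)/(s + 4)


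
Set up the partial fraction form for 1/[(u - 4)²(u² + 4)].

Repeated linear + quadratic: P/(u - 4) + Q/(u - 4)² + (Ru + S)/(u² + 4)


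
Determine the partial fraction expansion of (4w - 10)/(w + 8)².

(4w - 10) = P(w + 8) + Q. At w = -8: Q = 4·(-8) - 10 = -42. Coeff of w: P = 4
Result: 4/(w + 8) - 42/(w + 8)²


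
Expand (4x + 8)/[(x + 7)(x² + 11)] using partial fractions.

At x=-7: P = (4·(-7) + 8)/((-7)² + 11) = -1/3. Q = -P = 1/3, R = 4 - (-7)·P = 5/3
Result: (-1/3)/(x + 7) + ((1/3)x + 5/3)/(x² + 11)


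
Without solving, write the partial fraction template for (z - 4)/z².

Repeated linear factor: α/z + β/z²


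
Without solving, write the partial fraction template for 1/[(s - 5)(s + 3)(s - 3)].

Three distinct linear factors: P/(s - 5) + Q/(s + 3) + R/(s - 3)


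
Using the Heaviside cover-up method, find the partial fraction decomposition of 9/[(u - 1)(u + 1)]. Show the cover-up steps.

Cover (u - 1): set u=1, get α = 9/(1 + 1) = 9/2. Cover (u + 1): set u=-1, get β = 9/(-1 - 1) = -9/2.
Result: (9/2)/(u - 1) - (9/2)/(u + 1)


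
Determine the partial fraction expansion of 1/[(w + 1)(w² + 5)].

Cover-up at w = -1: A = 1/((-1)² + 5) = 1/6. Then B = -A = -1/6, C = -A·(0 - 1) = 1/6
Result: (1/6)/(w + 1) - ((1/6)w - 1/6)/(w² + 5)


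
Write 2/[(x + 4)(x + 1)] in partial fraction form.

2/(x + 4)(x + 1) = A/(x + 4) + B/(x + 1). A = 2/(-4 + 1) = -2/3, B = 2/(-1 + 4) = 2/3
Result: (-2/3)/(x + 4) + (2/3)/(x + 1)


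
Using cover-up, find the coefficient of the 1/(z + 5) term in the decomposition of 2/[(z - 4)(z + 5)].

Cover (z + 5), set z=-5: 2/((z - 4) at z=-5) = 2/(-9) = -2/9


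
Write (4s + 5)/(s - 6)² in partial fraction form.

(4s + 5) = α(s - 6) + β. At s = 6: β = 4·6 + 5 = 29. Coeff of s: α = 4
Result: 4/(s - 6) + 29/(s - 6)²


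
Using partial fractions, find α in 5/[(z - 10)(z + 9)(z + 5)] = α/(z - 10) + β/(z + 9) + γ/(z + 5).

Cover-up at z = 10: α = 5/[(10 + 9)(10 + 5)] = 5/[(19)(15)] = 5/285 = 1/57


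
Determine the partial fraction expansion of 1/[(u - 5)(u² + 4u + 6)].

Cover-up at u = 5: A = 1/(5² + 4·5 + 6) = 1/51. Then B = -A = -1/51, C = -A·(4 + 5) = -3/17
Result: (1/51)/(u - 5) - ((1/51)u + 3/17)/(u² + 4u + 6)


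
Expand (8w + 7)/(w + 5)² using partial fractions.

(8w + 7) = P(w + 5) + Q. At w = -5: Q = 8·(-5) + 7 = -33. Coeff of w: P = 8
Result: 8/(w + 5) - 33/(w + 5)²


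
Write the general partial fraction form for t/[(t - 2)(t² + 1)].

Linear + irreducible quadratic: A/(t - 2) + (Bt + C)/(t² + 1)


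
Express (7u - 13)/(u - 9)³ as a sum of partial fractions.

(7u - 13) = A(u - 9)² + B(u - 9) + C. At u = 9: C = 7·9 - 13 = 50. Coefficients: A = 0, B = 7
Result: 7/(u - 9)² + 50/(u - 9)³


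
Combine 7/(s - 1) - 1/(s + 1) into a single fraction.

Common denominator (s - 1)(s + 1). Numerator: 7(s + 1) - 1(s - 1) = (7s + 7) - (s - 1) = 6s + 8
Result: (6s + 8)/[(s - 1)(s + 1)]


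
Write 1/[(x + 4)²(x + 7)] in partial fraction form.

Cover-up at x=-7: γ = 1/(-7 + 4)² = 1/9. Cover-up at x=-4: β = 1/(-4 + 7) = 1/3. Comparing x² coeff: α = -γ = -1/9
Result: (-1/9)/(x + 4) + (1/3)/(x + 4)² + (1/9)/(x + 7)


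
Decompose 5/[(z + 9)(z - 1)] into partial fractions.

5/(z + 9)(z - 1) = α/(z + 9) + β/(z - 1). α = 5/(-9 - 1) = -1/2, β = 5/(1 + 9) = 1/2
Result: (-1/2)/(z + 9) + (1/2)/(z - 1)


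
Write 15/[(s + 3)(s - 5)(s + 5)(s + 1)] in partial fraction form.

Using Heaviside cover-up: (15/32)/(s + 3) + (1/32)/(s - 5) - (3/16)/(s + 5) - (5/16)/(s + 1)


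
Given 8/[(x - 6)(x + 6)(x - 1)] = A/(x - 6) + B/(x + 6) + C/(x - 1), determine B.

Cover-up at x = -6: B = 8/[(-6 - 6)(-6 - 1)] = 8/[(-12)(-7)] = 8/84 = 2/21


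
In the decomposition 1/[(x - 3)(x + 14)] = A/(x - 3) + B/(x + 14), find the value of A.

Cover-up at x = 3: A = 1/(3 + 14) = 1/17


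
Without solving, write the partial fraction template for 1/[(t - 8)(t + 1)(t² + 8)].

Two linear + quadratic: P/(t - 8) + Q/(t + 1) + (Rt + S)/(t² + 8)


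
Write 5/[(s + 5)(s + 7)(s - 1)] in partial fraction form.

Using cover-up method: A = -5/12, B = 5/16, C = 5/48
Result: (-5/12)/(s + 5) + (5/16)/(s + 7) + (5/48)/(s - 1)


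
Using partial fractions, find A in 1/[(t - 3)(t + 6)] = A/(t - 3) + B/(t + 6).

Cover-up at t = 3: A = 1/(3 + 6) = 1/9


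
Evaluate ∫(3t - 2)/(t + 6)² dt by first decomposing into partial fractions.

Decompose: A = 3, B = 3·(-6) - 2 = -20, so (3t - 2)/(t + 6)² = 3/(t + 6) - 20/(t + 6)². Integrate: ∫ A/(t + 6) dt = 3 ln|(t + 6)|; ∫ B/(t + 6)² dt = 20/(t + 6). Sum: 3 ln|(t + 6)| + 20/(t + 6) + C


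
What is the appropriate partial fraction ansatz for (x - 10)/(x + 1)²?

Repeated linear factor: A/(x + 1) + B/(x + 1)²


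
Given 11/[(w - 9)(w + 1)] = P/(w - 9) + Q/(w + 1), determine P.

Cover-up at w = 9: P = 11/(9 + 1) = 11/10


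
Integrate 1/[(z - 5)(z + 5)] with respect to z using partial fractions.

Decompose: 1/[(z - 5)(z + 5)] = (1/10)/(z - 5) - (1/10)/(z + 5). Integrate each term: (1/10) ln|(z - 5)| - (1/10) ln|(z + 5)| + C


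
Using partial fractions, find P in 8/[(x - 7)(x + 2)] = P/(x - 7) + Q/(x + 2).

Cover-up at x = 7: P = 8/(7 + 2) = 8/9


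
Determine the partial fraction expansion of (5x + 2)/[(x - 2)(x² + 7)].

At x=2: P = (5·2 + 2)/(2² + 7) = 12/11. Q = -P = -12/11, R = 5 - 2·P = 31/11
Result: (12/11)/(x - 2) - ((12/11)x - 31/11)/(x² + 7)


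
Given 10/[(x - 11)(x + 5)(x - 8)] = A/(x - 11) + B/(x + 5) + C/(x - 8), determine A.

Cover-up at x = 11: A = 10/[(11 + 5)(11 - 8)] = 10/[(16)(3)] = 10/48 = 5/24


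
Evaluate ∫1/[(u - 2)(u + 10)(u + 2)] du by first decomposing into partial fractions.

Cover-up: A = 1/48, B = 1/96, C = -1/32. Decomposition: (1/48)/(u - 2) + (1/96)/(u + 10) - (1/32)/(u + 2). Integrate each term: (1/48) ln|(u - 2)| + (1/96) ln|(u + 10)| - (1/32) ln|(u + 2)| + C


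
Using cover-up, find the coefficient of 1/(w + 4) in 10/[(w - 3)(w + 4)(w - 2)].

Cover (w + 4), set w=-4: 10/[(-4 - 3)(-4 - 2)] = 5/21


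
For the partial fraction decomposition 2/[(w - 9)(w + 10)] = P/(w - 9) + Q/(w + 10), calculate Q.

Cover-up at w = -10: Q = 2/(-10 - 9) = -2/19


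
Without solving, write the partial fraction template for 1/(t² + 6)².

Repeated quadratic factor: (At + B)/(t² + 6) + (Ct + D)/(t² + 6)²


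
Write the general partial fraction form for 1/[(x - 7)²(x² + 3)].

Repeated linear + quadratic: A/(x - 7) + B/(x - 7)² + (Cx + D)/(x² + 3)


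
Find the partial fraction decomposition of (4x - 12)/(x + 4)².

(4x - 12) = A(x + 4) + B. At x = -4: B = 4·(-4) - 12 = -28. Coeff of x: A = 4
Result: 4/(x + 4) - 28/(x + 4)²


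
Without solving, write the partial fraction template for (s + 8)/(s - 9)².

Repeated linear factor: A/(s - 9) + B/(s - 9)²


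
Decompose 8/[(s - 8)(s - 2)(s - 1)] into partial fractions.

Using cover-up method: α = 4/21, β = -4/3, γ = 8/7
Result: (4/21)/(s - 8) - (4/3)/(s - 2) + (8/7)/(s - 1)


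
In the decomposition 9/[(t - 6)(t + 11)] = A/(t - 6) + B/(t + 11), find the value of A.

Cover-up at t = 6: A = 9/(6 + 11) = 9/17


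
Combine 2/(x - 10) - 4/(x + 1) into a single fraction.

Common denominator (x - 10)(x + 1). Numerator: 2(x + 1) - 4(x - 10) = (2x + 2) - (4x - 40) = -2x + 42
Result: (-2x + 42)/[(x - 10)(x + 1)]


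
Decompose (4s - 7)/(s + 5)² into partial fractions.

(4s - 7) = P(s + 5) + Q. At s = -5: Q = 4·(-5) - 7 = -27. Coeff of s: P = 4
Result: 4/(s + 5) - 27/(s + 5)²


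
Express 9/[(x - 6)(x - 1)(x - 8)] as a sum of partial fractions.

Using cover-up method: A = -9/10, B = 9/35, C = 9/14
Result: (-9/10)/(x - 6) + (9/35)/(x - 1) + (9/14)/(x - 8)


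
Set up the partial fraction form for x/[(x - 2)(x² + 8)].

Linear + irreducible quadratic: A/(x - 2) + (Bx + C)/(x² + 8)


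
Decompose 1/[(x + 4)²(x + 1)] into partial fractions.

Cover-up at x=-1: C = 1/(-1 + 4)² = 1/9. Cover-up at x=-4: B = 1/(-4 + 1) = -1/3. Comparing x² coeff: A = -C = -1/9
Result: (-1/9)/(x + 4) - (1/3)/(x + 4)² + (1/9)/(x + 1)


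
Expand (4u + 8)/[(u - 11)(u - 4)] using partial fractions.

At u=11: A = (4·11 + 8)/(11 - 4) = 52/7. At u=4: B = (4·4 + 8)/(4 - 11) = -24/7
Result: (52/7)/(u - 11) - (24/7)/(u - 4)


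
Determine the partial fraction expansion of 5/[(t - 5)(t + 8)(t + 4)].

Using cover-up method: A = 5/117, B = 5/52, C = -5/36
Result: (5/117)/(t - 5) + (5/52)/(t + 8) - (5/36)/(t + 4)


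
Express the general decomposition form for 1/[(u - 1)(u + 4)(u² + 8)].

Two linear + quadratic: P/(u - 1) + Q/(u + 4) + (Ru + S)/(u² + 8)


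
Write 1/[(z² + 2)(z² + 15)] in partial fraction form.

Coefficient matching gives P = R = 0, Q = 1/(15-2) = 1/13, S = -Q = -1/13
Result: (1/13)/(z² + 2) - (1/13)/(z² + 15)


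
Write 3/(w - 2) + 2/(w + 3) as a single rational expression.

Common denominator (w - 2)(w + 3). Numerator: 3(w + 3) + 2(w - 2) = (3w + 9) + (2w - 4) = 5w + 5
Result: (5w + 5)/[(w - 2)(w + 3)]


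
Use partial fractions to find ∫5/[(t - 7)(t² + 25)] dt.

Cover-up at t=7: P = 5/(7²+25) = 5/74. Coeff matching: Q = -5/74, R = -35/74. Decomposition: (5/74)/(t - 7) - ((5/74)t + 35/74)/(t² + 25). Integrate: linear → ln, quadratic → (1/2)ln + arctan: (5/74) ln|(t - 7)| - (5/148) ln(t² + 25) - (7/74) arctan(t/5) + C


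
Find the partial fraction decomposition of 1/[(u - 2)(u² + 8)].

Cover-up at u = 2: α = 1/(2² + 8) = 1/12. Then β = -α = -1/12, γ = -α·(0 + 2) = -1/6
Result: (1/12)/(u - 2) - ((1/12)u + 1/6)/(u² + 8)


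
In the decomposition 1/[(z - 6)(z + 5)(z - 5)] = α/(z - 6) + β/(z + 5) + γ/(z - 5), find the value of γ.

Cover-up at z = 5: γ = 1/[(5 - 6)(5 + 5)] = 1/[(-1)(10)] = -1/10


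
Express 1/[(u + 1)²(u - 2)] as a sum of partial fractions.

Cover-up at u=2: R = 1/(2 + 1)² = 1/9. Cover-up at u=-1: Q = 1/(-1 - 2) = -1/3. Comparing u² coeff: P = -R = -1/9
Result: (-1/9)/(u + 1) - (1/3)/(u + 1)² + (1/9)/(u - 2)


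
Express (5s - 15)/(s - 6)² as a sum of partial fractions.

(5s - 15) = α(s - 6) + β. At s = 6: β = 5·6 - 15 = 15. Coeff of s: α = 5
Result: 5/(s - 6) + 15/(s - 6)²
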